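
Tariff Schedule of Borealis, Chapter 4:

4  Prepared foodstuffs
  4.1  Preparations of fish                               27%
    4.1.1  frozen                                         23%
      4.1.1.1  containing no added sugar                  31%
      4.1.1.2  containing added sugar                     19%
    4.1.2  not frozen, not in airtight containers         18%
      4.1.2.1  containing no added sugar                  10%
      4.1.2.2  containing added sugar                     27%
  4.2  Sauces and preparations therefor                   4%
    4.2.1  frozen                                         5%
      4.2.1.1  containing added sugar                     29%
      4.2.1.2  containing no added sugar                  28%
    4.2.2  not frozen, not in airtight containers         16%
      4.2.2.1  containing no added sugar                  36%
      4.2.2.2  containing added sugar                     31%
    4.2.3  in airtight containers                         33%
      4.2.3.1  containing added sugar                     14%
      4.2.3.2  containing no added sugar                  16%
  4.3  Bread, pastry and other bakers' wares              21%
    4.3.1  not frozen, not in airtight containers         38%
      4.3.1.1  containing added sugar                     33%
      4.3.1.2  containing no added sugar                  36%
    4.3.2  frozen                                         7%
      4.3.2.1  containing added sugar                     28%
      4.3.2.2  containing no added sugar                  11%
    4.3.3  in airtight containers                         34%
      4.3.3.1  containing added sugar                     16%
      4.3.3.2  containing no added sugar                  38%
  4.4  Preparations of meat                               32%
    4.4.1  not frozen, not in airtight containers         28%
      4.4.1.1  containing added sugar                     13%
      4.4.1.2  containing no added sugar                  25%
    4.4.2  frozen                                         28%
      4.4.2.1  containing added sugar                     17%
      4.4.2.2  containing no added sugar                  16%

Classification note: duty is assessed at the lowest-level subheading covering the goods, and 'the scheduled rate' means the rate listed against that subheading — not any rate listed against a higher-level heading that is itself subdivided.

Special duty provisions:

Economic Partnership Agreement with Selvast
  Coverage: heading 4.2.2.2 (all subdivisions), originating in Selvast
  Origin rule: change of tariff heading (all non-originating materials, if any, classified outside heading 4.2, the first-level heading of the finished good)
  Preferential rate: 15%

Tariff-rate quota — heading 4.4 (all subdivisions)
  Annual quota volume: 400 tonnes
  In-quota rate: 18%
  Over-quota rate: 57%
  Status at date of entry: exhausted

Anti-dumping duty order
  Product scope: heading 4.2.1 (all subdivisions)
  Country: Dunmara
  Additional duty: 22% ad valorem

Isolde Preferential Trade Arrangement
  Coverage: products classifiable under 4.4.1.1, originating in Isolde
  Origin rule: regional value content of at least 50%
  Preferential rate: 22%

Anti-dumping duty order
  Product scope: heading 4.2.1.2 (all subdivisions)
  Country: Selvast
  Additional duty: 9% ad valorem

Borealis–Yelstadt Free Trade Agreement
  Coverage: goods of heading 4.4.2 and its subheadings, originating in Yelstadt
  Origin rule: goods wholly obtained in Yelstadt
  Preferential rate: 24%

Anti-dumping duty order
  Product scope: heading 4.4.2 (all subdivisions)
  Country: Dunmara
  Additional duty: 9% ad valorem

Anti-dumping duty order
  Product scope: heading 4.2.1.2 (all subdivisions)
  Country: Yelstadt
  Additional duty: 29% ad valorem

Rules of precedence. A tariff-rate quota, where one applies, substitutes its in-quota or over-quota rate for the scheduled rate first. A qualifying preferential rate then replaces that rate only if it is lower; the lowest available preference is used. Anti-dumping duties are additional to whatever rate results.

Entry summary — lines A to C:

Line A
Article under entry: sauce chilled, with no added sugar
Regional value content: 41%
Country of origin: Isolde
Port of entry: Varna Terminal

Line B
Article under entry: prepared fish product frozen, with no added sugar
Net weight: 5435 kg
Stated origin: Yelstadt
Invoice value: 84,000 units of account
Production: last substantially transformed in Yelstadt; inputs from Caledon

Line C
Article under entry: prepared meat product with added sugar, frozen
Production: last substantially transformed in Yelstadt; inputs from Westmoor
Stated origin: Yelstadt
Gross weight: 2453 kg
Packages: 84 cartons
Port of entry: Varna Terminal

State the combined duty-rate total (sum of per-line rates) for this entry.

Line A: sauce → 4.2; chilled → 4.2.2; with no added sugar → 4.2.2.1. Scheduled 36%. Isolde agreement on 4.4.1.1: 4.2.2.1 not covered. → 36%.
Line B: prepared fish product → 4.1; frozen → 4.1.1; with no added sugar → 4.1.1.1. Scheduled 31%. Yelstadt agreement on 4.4.2: 4.1.1.1 not covered. → 31%.
Line C: prepared meat product → 4.4; frozen → 4.4.2; with added sugar → 4.4.2.1. Scheduled 17%. quota on 4.4 exhausted → over-quota 57%; Yelstadt agreement on 4.4.2: not wholly obtained. → 57%.
Sum: 36% + 31% + 57% = 124%.

124%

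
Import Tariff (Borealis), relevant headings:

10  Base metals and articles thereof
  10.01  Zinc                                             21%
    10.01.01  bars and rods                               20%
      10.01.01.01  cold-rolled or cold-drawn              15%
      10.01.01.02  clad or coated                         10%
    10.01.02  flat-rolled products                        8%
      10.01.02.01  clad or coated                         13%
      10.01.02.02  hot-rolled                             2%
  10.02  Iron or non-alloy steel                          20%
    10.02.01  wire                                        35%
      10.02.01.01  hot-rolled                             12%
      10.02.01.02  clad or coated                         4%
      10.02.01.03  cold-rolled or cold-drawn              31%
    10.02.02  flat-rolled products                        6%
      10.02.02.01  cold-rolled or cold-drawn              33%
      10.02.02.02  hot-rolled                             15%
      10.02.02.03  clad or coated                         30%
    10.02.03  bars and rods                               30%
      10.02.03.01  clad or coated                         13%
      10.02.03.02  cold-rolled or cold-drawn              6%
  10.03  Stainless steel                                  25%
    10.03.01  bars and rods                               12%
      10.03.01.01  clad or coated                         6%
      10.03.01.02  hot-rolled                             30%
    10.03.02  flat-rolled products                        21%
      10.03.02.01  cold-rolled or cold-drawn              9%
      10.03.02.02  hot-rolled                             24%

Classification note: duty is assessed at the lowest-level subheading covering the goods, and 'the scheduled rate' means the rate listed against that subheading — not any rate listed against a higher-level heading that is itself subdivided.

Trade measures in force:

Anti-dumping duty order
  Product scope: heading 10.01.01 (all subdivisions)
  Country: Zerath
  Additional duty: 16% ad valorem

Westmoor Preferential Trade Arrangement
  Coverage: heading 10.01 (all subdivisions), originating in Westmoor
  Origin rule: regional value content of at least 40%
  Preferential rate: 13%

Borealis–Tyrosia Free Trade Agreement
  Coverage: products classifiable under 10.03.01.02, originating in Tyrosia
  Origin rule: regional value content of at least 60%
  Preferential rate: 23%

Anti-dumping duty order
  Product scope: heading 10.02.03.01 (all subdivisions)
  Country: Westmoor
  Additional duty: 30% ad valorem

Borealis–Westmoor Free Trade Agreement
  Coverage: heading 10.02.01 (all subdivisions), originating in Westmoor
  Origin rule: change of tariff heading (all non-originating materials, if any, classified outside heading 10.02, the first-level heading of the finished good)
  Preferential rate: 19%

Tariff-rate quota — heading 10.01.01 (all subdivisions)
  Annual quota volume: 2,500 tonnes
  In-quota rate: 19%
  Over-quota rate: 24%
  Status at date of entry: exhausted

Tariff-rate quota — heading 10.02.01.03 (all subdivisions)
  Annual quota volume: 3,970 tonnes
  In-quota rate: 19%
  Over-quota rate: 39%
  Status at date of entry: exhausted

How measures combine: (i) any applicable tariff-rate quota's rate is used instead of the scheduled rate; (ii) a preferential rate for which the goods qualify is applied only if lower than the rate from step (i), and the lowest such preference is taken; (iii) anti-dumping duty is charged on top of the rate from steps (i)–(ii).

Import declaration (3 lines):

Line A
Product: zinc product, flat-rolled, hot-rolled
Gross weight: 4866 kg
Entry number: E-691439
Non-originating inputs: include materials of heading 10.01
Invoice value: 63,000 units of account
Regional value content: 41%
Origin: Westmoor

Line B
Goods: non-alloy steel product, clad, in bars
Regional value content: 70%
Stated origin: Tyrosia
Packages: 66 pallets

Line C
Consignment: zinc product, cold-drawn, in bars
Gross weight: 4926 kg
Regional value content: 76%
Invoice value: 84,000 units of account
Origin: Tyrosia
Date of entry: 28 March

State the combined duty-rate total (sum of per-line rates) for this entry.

39%

Line A: zinc → 10.01; flat-rolled → 10.01.02; hot-rolled → 10.01.02.02. Scheduled 2%. Westmoor agreement on 10.01: RVC ≥ 40% → 13% available; Westmoor agreement on 10.02.01: 10.01.02.02 not covered; preference 13% not lower than 2% → no reduction. → 2%.
Line B: non-alloy steel → 10.02; in bars → 10.02.03; clad → 10.02.03.01. Scheduled 13%. Tyrosia agreement on 10.03.01.02: 10.02.03.01 not covered. → 13%.
Line C: zinc → 10.01; in bars → 10.01.01; cold-drawn → 10.01.01.01. Scheduled 15%. quota on 10.01.01 exhausted → over-quota 24%; Tyrosia agreement on 10.03.01.02: 10.01.01.01 not covered. → 24%.
Sum: 2% + 13% + 24% = 39%.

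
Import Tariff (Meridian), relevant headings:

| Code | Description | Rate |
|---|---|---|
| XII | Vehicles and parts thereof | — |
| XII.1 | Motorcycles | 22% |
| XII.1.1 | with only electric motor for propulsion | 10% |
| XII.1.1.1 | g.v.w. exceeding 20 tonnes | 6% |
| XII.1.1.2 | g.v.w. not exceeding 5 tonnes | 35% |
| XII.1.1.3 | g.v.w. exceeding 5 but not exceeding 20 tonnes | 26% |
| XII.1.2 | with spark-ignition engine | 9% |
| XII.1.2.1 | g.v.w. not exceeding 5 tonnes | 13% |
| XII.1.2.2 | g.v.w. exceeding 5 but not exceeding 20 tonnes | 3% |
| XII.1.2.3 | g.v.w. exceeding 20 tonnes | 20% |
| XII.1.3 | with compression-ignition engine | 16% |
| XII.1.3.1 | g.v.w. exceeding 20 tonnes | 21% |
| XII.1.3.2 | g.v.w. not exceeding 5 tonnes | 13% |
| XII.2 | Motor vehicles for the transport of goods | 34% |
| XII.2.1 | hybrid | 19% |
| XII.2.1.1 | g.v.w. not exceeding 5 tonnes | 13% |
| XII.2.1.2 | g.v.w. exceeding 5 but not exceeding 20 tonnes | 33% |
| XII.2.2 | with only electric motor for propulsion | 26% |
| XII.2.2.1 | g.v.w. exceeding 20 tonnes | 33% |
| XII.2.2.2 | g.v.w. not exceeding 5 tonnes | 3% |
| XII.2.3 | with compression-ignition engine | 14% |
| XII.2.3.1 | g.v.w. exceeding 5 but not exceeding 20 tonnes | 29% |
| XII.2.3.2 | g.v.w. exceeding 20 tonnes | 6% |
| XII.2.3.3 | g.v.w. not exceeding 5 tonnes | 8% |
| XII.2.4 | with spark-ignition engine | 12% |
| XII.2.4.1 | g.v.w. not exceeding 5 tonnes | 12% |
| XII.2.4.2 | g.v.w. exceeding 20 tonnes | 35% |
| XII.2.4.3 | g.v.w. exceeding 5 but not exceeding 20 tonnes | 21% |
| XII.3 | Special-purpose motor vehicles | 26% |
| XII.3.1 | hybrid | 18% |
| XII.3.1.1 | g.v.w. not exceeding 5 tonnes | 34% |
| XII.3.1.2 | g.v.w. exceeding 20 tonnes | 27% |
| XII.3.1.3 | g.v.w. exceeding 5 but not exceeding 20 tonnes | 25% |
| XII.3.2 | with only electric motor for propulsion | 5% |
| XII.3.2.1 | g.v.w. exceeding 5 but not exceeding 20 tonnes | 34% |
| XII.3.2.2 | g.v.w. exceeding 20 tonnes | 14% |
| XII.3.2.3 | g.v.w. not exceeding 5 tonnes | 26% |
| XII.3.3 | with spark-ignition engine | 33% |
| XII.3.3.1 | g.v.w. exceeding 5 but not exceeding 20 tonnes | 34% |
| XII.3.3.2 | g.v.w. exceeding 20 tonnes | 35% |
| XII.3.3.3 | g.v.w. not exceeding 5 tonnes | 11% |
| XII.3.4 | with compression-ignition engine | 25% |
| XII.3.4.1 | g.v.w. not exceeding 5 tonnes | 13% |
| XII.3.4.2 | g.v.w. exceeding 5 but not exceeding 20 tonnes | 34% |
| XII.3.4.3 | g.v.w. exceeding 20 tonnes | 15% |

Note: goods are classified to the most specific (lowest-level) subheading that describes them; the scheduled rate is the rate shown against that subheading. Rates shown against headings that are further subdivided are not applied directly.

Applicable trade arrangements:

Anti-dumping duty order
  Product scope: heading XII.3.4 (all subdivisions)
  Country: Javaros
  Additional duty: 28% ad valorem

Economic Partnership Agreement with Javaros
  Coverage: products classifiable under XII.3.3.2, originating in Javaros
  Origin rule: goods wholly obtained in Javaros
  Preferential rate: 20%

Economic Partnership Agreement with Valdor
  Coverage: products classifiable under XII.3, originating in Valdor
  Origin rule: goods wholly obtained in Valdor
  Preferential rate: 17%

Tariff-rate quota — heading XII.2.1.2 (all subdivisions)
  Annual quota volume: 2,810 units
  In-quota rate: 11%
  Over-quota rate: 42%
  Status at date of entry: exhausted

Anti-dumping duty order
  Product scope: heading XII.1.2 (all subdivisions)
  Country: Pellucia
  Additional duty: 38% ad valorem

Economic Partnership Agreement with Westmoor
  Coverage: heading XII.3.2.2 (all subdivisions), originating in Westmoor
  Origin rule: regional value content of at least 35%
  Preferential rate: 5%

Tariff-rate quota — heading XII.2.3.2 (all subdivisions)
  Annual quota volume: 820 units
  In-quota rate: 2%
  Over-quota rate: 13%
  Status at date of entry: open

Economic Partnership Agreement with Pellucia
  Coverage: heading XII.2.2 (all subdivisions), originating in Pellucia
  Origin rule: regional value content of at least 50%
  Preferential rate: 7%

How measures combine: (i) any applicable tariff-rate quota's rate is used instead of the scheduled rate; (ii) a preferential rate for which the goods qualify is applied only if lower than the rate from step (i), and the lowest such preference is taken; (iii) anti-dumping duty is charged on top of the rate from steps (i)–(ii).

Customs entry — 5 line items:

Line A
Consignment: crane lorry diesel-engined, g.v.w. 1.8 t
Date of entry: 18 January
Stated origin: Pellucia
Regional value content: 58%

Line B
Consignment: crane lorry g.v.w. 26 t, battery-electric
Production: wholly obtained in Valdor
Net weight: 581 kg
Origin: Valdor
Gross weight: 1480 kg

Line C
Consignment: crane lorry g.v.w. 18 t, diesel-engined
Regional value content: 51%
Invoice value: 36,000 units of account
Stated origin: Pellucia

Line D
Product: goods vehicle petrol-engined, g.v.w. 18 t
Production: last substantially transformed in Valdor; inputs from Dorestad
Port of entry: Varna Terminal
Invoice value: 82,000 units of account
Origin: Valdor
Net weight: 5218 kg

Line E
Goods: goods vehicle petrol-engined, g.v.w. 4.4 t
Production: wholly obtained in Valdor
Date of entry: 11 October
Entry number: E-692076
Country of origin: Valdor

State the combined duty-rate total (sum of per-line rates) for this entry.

Line A: crane lorry → XII.3; diesel-engined → XII.3.4; g.v.w. 1.8 t → XII.3.4.1. Scheduled 13%. Pellucia agreement on XII.2.2: XII.3.4.1 not covered. → 13%.
Line B: crane lorry → XII.3; battery-electric → XII.3.2; g.v.w. 26 t → XII.3.2.2. Scheduled 14%. Valdor agreement on XII.3: wholly obtained → 17% available; preference 17% not lower than 14% → no reduction. → 14%.
Line C: crane lorry → XII.3; diesel-engined → XII.3.4; g.v.w. 18 t → XII.3.4.2. Scheduled 34%. Pellucia agreement on XII.2.2: XII.3.4.2 not covered. → 34%.
Line D: goods vehicle → XII.2; petrol-engined → XII.2.4; g.v.w. 18 t → XII.2.4.3. Scheduled 21%. Valdor agreement on XII.3: XII.2.4.3 not covered. → 21%.
Line E: goods vehicle → XII.2; petrol-engined → XII.2.4; g.v.w. 4.4 t → XII.2.4.1. Scheduled 12%. Valdor agreement on XII.3: XII.2.4.1 not covered. → 12%.
Sum: 13% + 14% + 34% + 21% + 12% = 94%.

94%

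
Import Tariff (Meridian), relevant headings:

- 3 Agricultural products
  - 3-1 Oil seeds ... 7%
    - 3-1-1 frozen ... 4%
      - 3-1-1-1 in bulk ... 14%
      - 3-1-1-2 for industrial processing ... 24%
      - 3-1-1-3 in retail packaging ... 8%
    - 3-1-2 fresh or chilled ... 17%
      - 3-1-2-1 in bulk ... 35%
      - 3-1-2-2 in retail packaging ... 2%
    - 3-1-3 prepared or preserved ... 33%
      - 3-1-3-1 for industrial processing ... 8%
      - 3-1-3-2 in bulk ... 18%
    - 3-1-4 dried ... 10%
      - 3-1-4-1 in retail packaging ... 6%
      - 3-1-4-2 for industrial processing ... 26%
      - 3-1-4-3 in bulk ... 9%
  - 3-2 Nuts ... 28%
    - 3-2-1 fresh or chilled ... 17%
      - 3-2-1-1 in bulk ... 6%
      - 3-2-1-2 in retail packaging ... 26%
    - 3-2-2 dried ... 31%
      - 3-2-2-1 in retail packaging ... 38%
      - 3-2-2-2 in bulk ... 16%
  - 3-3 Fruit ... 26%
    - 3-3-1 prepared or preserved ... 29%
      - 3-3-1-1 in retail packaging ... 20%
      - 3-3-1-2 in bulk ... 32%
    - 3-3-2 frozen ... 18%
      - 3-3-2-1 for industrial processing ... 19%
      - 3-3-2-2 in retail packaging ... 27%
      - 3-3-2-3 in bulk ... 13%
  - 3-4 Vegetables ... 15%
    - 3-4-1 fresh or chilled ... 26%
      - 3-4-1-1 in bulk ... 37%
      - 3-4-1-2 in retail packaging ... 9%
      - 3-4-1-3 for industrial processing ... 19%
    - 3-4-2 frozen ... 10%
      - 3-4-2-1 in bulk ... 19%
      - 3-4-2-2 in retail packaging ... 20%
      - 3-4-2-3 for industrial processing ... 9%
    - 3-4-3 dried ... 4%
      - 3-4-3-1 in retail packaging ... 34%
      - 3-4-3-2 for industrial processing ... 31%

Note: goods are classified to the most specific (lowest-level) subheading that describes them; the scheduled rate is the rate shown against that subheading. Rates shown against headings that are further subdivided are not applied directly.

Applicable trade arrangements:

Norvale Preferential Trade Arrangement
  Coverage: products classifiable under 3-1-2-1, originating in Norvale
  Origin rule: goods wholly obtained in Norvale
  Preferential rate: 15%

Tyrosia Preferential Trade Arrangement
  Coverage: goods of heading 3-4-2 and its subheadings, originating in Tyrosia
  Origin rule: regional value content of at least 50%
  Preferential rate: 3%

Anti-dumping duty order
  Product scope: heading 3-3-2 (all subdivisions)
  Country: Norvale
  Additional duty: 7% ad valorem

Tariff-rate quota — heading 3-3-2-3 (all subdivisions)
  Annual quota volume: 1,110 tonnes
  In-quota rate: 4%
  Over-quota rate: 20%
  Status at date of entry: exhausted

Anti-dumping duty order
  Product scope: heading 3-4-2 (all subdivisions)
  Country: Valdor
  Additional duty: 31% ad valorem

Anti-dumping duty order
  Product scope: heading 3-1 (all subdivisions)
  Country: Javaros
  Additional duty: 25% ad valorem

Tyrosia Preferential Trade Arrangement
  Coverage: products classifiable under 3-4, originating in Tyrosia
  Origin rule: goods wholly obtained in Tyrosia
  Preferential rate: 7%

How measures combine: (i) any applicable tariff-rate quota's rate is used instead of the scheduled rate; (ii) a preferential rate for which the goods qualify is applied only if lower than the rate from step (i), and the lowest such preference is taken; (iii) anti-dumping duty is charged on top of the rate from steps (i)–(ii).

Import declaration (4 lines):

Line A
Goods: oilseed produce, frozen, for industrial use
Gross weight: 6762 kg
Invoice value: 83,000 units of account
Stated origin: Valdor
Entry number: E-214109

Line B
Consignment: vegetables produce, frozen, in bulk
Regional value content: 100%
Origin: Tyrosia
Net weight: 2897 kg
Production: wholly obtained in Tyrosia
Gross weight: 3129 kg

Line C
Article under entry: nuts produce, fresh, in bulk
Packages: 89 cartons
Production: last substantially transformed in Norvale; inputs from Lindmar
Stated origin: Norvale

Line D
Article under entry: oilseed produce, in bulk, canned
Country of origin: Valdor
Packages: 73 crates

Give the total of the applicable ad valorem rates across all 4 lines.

Line A: oilseed → 3-1; frozen → 3-1-1; for industrial use → 3-1-1-2. Scheduled 24%. No special measure applies. → 24%.
Line B: vegetables → 3-4; frozen → 3-4-2; in bulk → 3-4-2-1. Scheduled 19%. Tyrosia agreement on 3-4-2: RVC ≥ 50% → 3% available; Tyrosia agreement on 3-4: wholly obtained → 7% available; preferential 3%. → 3%.
Line C: nuts → 3-2; fresh → 3-2-1; in bulk → 3-2-1-1. Scheduled 6%. Norvale agreement on 3-1-2-1: 3-2-1-1 not covered. → 6%.
Line D: oilseed → 3-1; canned → 3-1-3; in bulk → 3-1-3-2. Scheduled 18%. No special measure applies. → 18%.
Sum: 24% + 3% + 6% + 18% = 51%.

51%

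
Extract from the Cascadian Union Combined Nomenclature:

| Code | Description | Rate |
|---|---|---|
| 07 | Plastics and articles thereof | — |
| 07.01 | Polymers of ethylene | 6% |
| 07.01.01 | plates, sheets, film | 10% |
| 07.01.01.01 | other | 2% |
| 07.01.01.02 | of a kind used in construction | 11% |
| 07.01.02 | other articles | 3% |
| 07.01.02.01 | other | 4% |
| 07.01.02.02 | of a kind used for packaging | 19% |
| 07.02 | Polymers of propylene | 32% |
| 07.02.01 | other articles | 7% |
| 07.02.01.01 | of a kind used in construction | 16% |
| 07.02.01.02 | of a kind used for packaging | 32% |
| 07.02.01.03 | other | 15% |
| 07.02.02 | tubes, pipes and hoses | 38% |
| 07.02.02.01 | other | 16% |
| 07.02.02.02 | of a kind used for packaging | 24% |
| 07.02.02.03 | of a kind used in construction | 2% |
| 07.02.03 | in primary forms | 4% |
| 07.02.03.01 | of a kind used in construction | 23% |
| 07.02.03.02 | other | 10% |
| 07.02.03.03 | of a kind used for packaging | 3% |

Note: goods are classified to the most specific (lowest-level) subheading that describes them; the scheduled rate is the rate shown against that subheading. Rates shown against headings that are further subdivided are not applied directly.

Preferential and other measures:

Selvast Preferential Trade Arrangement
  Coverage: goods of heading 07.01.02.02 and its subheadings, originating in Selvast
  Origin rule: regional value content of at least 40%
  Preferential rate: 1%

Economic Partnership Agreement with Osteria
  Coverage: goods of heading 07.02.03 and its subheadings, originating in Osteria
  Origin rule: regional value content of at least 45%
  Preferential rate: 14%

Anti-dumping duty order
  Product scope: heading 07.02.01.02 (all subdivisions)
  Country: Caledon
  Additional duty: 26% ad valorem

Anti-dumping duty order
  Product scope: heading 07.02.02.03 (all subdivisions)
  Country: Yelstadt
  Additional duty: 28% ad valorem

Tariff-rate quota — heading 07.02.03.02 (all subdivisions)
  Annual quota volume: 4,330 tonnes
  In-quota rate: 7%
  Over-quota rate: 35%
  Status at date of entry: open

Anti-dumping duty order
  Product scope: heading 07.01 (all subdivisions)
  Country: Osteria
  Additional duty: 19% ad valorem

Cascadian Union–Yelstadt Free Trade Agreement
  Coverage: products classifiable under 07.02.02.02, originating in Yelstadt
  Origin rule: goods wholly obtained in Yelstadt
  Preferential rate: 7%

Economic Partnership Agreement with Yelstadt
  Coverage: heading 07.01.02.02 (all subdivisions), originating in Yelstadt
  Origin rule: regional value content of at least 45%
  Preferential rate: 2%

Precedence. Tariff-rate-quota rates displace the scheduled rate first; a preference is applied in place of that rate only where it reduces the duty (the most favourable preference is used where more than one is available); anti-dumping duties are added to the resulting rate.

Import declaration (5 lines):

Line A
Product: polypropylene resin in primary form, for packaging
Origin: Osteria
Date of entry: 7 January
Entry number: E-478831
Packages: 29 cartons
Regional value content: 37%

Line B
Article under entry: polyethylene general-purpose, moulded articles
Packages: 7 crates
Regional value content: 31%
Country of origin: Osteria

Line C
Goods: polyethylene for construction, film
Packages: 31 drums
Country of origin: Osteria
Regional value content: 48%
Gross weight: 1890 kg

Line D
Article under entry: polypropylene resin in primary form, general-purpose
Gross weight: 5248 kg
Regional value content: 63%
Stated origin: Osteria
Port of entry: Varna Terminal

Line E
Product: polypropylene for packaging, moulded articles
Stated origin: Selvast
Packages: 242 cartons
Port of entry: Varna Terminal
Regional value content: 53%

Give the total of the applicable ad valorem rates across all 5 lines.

95%

Line A: polypropylene → 07.02; resin in primary form → 07.02.03; for packaging → 07.02.03.03. Scheduled 3%. Osteria agreement on 07.02.03: RVC < 45%. → 3%.
Line B: polyethylene → 07.01; moulded articles → 07.01.02; general-purpose → 07.01.02.01. Scheduled 4%. Osteria agreement on 07.02.03: 07.01.02.01 not covered; anti-dumping (Osteria, 07.01): +19%; total 4% + 19% = 23%. → 23%.
Line C: polyethylene → 07.01; film → 07.01.01; for construction → 07.01.01.02. Scheduled 11%. Osteria agreement on 07.02.03: 07.01.01.02 not covered; anti-dumping (Osteria, 07.01): +19%; total 11% + 19% = 30%. → 30%.
Line D: polypropylene → 07.02; resin in primary form → 07.02.03; general-purpose → 07.02.03.02. Scheduled 10%. quota on 07.02.03.02 open → in-quota 7%; Osteria agreement on 07.02.03: RVC ≥ 45% → 14% available; preference 14% not lower than 7% → no reduction. → 7%.
Line E: polypropylene → 07.02; moulded articles → 07.02.01; for packaging → 07.02.01.02. Scheduled 32%. Selvast agreement on 07.01.02.02: 07.02.01.02 not covered. → 32%.
Sum: 3% + 23% + 30% + 7% + 32% = 95%.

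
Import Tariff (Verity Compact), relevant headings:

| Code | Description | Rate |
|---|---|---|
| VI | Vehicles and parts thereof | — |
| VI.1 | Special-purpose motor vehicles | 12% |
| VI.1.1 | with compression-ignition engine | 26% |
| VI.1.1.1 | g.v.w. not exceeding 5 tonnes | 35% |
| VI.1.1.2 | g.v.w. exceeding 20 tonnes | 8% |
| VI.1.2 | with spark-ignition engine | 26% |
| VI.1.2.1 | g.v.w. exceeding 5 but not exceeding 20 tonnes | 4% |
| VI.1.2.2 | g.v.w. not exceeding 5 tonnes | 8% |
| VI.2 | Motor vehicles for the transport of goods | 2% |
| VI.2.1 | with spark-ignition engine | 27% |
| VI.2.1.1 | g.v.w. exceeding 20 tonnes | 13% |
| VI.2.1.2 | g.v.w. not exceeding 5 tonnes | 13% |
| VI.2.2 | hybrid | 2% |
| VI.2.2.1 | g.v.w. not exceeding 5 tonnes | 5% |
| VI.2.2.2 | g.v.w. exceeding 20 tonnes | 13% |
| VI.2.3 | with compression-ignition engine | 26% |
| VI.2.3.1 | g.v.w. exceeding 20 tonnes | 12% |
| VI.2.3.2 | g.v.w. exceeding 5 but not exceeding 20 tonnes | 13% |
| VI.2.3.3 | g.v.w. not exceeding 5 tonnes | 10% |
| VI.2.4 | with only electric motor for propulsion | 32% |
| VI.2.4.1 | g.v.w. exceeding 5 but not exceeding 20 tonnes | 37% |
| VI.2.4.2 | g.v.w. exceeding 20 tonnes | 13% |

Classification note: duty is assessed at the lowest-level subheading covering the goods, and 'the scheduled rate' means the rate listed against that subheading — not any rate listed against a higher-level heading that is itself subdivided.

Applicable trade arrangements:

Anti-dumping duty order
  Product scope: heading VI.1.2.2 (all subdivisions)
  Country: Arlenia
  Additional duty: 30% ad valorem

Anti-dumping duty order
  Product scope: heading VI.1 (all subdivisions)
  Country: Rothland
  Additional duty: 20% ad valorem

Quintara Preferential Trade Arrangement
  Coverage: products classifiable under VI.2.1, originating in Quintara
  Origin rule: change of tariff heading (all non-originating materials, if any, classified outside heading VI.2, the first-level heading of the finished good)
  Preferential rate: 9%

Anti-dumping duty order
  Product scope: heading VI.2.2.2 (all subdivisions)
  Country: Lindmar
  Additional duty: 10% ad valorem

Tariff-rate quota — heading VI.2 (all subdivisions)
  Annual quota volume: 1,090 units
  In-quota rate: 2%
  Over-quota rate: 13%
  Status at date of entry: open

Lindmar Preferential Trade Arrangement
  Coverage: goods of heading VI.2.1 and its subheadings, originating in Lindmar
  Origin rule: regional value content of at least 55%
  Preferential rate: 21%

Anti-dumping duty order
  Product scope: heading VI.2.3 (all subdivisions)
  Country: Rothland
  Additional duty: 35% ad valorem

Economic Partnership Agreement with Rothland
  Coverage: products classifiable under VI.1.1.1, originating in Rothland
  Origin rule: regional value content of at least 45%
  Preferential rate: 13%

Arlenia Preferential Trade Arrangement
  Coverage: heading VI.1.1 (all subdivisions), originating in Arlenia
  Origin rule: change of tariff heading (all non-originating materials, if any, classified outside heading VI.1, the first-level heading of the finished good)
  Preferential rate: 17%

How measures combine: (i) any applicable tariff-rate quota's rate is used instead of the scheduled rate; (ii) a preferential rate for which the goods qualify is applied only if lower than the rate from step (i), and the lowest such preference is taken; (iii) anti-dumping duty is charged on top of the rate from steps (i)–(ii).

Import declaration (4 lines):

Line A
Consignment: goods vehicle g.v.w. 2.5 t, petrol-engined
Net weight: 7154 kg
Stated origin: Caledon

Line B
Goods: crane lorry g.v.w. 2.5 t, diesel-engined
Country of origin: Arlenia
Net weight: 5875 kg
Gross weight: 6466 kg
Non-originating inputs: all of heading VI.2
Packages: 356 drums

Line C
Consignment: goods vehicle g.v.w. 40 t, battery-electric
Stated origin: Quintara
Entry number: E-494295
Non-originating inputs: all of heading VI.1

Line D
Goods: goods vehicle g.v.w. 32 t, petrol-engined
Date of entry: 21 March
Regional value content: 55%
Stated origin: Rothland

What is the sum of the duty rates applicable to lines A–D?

Line A: goods vehicle → VI.2; petrol-engined → VI.2.1; g.v.w. 2.5 t → VI.2.1.2. Scheduled 13%. quota on VI.2 open → in-quota 2%. → 2%.
Line B: crane lorry → VI.1; diesel-engined → VI.1.1; g.v.w. 2.5 t → VI.1.1.1. Scheduled 35%. Arlenia agreement on VI.1.1: CTH met → 17% available; preferential 17%. → 17%.
Line C: goods vehicle → VI.2; battery-electric → VI.2.4; g.v.w. 40 t → VI.2.4.2. Scheduled 13%. quota on VI.2 open → in-quota 2%; Quintara agreement on VI.2.1: VI.2.4.2 not covered. → 2%.
Line D: goods vehicle → VI.2; petrol-engined → VI.2.1; g.v.w. 32 t → VI.2.1.1. Scheduled 13%. quota on VI.2 open → in-quota 2%; Rothland agreement on VI.1.1.1: VI.2.1.1 not covered. → 2%.
Sum: 2% + 17% + 2% + 2% = 23%.

23%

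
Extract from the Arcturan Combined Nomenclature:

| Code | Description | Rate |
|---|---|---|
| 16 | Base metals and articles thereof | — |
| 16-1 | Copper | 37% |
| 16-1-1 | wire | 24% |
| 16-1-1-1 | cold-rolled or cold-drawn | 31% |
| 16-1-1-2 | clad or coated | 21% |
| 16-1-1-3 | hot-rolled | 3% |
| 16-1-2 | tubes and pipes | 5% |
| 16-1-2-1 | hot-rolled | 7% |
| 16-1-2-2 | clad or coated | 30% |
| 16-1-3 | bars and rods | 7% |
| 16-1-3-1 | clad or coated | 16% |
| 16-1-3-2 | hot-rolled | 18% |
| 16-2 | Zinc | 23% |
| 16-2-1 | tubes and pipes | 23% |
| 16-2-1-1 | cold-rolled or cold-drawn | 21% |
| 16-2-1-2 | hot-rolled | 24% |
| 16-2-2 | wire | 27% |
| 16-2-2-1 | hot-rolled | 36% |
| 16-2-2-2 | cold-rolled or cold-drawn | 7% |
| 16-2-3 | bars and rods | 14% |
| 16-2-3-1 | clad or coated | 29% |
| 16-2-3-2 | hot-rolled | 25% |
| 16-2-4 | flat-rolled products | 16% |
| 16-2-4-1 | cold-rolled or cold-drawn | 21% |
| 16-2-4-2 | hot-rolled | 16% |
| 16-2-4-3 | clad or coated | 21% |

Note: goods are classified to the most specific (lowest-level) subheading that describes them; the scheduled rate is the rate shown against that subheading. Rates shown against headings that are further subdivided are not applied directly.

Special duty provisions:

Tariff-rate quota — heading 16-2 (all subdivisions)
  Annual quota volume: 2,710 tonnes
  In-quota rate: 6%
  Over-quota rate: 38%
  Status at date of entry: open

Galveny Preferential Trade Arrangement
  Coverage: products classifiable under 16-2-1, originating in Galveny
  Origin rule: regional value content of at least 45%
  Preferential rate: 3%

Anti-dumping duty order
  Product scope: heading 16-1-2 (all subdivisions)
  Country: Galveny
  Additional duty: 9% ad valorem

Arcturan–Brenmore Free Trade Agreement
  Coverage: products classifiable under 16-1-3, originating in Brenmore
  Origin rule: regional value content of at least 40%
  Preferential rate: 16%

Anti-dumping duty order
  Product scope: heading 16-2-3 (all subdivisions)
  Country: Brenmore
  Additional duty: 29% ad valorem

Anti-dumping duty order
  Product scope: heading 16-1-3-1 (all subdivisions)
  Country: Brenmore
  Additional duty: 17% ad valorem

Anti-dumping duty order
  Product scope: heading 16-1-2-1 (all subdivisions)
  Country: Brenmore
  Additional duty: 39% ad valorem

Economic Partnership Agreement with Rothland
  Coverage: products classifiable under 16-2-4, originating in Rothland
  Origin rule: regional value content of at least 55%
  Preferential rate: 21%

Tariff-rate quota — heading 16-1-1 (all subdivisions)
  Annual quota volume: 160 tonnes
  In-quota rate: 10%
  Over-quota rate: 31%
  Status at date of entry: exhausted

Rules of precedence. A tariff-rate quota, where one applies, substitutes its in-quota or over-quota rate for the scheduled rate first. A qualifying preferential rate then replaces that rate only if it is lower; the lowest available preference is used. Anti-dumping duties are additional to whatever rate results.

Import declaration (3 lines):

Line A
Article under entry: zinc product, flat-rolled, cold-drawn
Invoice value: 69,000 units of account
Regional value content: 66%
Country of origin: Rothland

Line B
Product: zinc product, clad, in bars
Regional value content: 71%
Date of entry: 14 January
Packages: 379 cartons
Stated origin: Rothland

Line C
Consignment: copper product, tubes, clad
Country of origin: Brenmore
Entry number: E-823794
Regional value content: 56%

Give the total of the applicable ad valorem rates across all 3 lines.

Line A: zinc → 16-2; flat-rolled → 16-2-4; cold-drawn → 16-2-4-1. Scheduled 21%. quota on 16-2 open → in-quota 6%; Rothland agreement on 16-2-4: RVC ≥ 55% → 21% available; preference 21% not lower than 6% → no reduction. → 6%.
Line B: zinc → 16-2; in bars → 16-2-3; clad → 16-2-3-1. Scheduled 29%. quota on 16-2 open → in-quota 6%; Rothland agreement on 16-2-4: 16-2-3-1 not covered. → 6%.
Line C: copper → 16-1; tubes → 16-1-2; clad → 16-1-2-2. Scheduled 30%. Brenmore agreement on 16-1-3: 16-1-2-2 not covered. → 30%.
Sum: 6% + 6% + 30% = 42%.

42%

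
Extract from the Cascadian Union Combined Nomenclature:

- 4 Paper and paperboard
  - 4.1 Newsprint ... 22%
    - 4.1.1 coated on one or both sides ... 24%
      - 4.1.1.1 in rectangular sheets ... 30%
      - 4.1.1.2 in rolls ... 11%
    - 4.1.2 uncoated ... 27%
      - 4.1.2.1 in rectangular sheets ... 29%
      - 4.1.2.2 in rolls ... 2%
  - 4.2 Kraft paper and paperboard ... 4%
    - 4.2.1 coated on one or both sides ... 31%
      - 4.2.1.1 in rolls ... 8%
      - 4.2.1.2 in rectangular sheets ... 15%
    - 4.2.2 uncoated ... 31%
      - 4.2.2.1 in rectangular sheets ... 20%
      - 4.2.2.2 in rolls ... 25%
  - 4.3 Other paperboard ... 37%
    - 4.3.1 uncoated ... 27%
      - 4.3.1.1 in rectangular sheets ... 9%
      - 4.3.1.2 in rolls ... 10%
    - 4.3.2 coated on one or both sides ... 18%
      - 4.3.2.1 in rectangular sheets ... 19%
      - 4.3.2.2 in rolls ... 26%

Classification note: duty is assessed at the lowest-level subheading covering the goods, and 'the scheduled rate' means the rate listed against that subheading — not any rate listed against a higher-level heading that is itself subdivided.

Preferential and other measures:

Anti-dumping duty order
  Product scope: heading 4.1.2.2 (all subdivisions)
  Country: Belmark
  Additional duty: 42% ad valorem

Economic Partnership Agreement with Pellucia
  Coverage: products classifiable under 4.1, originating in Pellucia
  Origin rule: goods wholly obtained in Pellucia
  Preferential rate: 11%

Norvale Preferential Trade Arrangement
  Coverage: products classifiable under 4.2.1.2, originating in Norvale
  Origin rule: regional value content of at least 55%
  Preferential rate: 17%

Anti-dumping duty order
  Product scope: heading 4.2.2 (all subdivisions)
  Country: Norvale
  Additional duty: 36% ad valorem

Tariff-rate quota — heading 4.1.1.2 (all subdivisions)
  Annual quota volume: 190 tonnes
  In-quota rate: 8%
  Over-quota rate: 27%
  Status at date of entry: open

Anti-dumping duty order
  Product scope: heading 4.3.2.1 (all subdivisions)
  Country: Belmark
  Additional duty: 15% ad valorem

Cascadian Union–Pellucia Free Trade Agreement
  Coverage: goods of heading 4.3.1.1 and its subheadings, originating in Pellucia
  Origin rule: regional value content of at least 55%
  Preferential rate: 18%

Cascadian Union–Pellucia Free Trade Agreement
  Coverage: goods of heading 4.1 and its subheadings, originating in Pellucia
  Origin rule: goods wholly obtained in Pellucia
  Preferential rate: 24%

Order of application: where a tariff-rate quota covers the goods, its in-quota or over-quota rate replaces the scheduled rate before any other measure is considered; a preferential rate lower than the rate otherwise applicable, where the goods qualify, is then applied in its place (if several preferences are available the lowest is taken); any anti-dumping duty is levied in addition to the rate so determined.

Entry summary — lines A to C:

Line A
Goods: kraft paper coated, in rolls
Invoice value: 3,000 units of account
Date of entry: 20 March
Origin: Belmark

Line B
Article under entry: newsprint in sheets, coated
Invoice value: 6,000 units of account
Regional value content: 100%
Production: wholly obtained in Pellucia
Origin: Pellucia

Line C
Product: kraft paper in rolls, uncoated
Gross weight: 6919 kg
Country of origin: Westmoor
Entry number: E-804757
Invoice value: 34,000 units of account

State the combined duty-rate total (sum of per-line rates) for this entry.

44%

Line A: kraft paper → 4.2; coated → 4.2.1; in rolls → 4.2.1.1. Scheduled 8%. No special measure applies. → 8%.
Line B: newsprint → 4.1; coated → 4.1.1; in sheets → 4.1.1.1. Scheduled 30%. Pellucia agreement on 4.1: wholly obtained → 11% available; Pellucia agreement on 4.3.1.1: 4.1.1.1 not covered; Pellucia agreement on 4.1: wholly obtained → 24% available; preferential 11%. → 11%.
Line C: kraft paper → 4.2; uncoated → 4.2.2; in rolls → 4.2.2.2. Scheduled 25%. No special measure applies. → 25%.
Sum: 8% + 11% + 25% = 44%.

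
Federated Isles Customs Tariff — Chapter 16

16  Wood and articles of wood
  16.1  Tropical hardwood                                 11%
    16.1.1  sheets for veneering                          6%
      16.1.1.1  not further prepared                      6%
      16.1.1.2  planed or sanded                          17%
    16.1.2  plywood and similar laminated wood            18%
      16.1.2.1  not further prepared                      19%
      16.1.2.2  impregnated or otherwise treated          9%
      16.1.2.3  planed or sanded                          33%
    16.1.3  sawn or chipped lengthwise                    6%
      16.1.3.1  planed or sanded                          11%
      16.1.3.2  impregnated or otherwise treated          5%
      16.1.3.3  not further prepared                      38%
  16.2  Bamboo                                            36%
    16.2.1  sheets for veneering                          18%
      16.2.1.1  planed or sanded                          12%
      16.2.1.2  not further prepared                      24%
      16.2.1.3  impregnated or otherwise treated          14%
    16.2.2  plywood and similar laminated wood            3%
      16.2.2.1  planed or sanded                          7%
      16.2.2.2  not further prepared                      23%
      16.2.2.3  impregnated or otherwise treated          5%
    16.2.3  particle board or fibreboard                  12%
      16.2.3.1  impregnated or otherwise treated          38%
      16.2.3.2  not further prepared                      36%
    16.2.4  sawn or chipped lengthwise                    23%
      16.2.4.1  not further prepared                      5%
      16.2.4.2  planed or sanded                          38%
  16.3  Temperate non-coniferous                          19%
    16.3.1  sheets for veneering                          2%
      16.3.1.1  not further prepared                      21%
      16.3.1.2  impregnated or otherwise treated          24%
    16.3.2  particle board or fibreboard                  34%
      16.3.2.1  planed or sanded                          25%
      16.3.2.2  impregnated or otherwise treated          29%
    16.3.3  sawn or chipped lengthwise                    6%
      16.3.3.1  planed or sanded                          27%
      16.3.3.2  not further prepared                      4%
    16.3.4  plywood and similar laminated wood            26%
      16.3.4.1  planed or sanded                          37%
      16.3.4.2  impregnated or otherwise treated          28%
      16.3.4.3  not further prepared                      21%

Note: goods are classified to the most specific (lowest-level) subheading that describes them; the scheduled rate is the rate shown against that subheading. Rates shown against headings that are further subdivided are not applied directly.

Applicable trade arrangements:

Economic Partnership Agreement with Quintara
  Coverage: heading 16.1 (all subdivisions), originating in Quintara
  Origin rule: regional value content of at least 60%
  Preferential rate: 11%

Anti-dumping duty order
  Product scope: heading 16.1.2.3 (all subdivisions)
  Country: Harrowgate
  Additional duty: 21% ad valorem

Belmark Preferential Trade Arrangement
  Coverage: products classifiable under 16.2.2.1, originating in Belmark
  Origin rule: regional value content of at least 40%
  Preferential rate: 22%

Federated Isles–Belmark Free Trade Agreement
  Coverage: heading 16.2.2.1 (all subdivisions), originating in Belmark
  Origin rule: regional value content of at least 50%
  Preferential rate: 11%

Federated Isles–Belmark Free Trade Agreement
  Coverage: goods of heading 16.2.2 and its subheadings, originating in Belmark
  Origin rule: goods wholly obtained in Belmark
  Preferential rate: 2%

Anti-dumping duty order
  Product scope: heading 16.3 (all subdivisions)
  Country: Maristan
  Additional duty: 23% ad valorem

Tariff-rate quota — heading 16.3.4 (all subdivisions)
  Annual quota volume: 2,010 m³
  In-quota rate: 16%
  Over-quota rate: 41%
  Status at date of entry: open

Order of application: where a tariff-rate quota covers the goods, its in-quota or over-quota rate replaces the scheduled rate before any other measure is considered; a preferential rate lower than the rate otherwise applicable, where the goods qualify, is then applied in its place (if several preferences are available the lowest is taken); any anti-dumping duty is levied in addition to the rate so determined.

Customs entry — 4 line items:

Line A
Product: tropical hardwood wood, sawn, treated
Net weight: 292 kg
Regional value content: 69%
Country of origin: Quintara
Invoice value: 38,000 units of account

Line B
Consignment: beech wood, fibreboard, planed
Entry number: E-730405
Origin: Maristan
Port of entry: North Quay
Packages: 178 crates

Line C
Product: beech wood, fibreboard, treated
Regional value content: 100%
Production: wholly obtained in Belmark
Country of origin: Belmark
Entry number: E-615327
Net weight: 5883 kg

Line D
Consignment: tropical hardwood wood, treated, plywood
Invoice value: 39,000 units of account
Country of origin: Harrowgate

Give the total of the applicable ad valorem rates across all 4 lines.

91%

Line A: tropical hardwood → 16.1; sawn → 16.1.3; treated → 16.1.3.2. Scheduled 5%. Quintara agreement on 16.1: RVC ≥ 60% → 11% available; preference 11% not lower than 5% → no reduction. → 5%.
Line B: beech → 16.3; fibreboard → 16.3.2; planed → 16.3.2.1. Scheduled 25%. anti-dumping (Maristan, 16.3): +23%; total 25% + 23% = 48%. → 48%.
Line C: beech → 16.3; fibreboard → 16.3.2; treated → 16.3.2.2. Scheduled 29%. Belmark agreement on 16.2.2.1: 16.3.2.2 not covered; Belmark agreement on 16.2.2.1: 16.3.2.2 not covered; Belmark agreement on 16.2.2: 16.3.2.2 not covered. → 29%.
Line D: tropical hardwood → 16.1; plywood → 16.1.2; treated → 16.1.2.2. Scheduled 9%. No special measure applies. → 9%.
Sum: 5% + 48% + 29% + 9% = 91%.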